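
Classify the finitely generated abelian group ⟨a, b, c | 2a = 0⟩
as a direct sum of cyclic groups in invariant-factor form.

Answer: M ≅ ℤ^2 ⊕ ℤ/2

Derivation:
rank_ℚ(R)=1; free=3−1=2
SNF(R) diag = [2] → torsion [2]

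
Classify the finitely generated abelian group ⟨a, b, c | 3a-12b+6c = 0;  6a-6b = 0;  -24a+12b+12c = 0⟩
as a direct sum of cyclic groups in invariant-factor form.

Answer: M ≅ ℤ/3 ⊕ ℤ/6 ⊕ ℤ/12

Derivation:
rank_ℚ(R)=3; free=3−3=0
SNF(R) diag = [3, 6, 12] → torsion [3, 6, 12]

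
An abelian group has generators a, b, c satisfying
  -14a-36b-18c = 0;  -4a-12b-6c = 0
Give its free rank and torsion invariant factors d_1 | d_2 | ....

rank_ℚ(R)=2; free=3−2=1
SNF(R) diag = [2, 6] → torsion [2, 6]

Answer: M ≅ ℤ^1 ⊕ ℤ/2 ⊕ ℤ/6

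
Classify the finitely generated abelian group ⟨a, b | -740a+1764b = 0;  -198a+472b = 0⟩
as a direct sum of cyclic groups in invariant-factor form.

rank_ℚ(R)=2; free=2−2=0
SNF(R) diag = [2, 4] → torsion [2, 4]

Answer: M ≅ ℤ/2 ⊕ ℤ/4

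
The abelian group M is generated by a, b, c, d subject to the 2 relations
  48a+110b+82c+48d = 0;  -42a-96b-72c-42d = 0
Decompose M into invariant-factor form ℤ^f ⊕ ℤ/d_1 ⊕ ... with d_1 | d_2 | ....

Answer: M ≅ ℤ^2 ⊕ ℤ/2 ⊕ ℤ/6

Derivation:
rank_ℚ(R)=2; free=4−2=2
SNF(R) diag = [2, 6] → torsion [2, 6]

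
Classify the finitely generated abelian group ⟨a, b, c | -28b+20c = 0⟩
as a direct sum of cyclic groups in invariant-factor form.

rank_ℚ(R)=1; free=3−1=2
SNF(R) diag = [4] → torsion [4]

Answer: M ≅ ℤ^2 ⊕ ℤ/4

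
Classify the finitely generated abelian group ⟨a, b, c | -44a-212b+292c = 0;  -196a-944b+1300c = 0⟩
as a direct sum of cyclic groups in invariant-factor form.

rank_ℚ(R)=2; free=3−2=1
SNF(R) diag = [4, 4] → torsion [4, 4]

Answer: M ≅ ℤ^1 ⊕ ℤ/4 ⊕ ℤ/4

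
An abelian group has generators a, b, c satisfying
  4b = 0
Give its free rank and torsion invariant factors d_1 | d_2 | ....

rank_ℚ(R)=1; free=3−1=2
SNF(R) diag = [4] → torsion [4]

Answer: M ≅ ℤ^2 ⊕ ℤ/4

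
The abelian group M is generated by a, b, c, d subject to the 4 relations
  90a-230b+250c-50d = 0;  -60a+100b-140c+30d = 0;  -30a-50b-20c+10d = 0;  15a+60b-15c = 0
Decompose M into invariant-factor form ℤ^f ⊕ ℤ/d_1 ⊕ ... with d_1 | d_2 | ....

Answer: M ≅ ℤ/5 ⊕ ℤ/10 ⊕ ℤ/30 ⊕ ℤ/30

Derivation:
rank_ℚ(R)=4; free=4−4=0
SNF(R) diag = [5, 10, 30, 30] → torsion [5, 10, 30, 30]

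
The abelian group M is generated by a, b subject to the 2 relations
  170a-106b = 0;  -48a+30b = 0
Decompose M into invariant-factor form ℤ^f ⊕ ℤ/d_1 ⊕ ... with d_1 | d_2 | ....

Answer: M ≅ ℤ/2 ⊕ ℤ/6

Derivation:
rank_ℚ(R)=2; free=2−2=0
SNF(R) diag = [2, 6] → torsion [2, 6]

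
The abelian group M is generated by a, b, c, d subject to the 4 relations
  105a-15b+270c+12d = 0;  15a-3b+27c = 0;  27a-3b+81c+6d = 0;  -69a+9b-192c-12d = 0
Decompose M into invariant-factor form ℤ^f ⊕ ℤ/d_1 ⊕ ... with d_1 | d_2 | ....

rank_ℚ(R)=4; free=4−4=0
SNF(R) diag = [3, 3, 6, 6] → torsion [3, 3, 6, 6]

Answer: M ≅ ℤ/3 ⊕ ℤ/3 ⊕ ℤ/6 ⊕ ℤ/6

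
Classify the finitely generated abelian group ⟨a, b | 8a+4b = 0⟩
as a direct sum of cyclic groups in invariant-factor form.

rank_ℚ(R)=1; free=2−1=1
SNF(R) diag = [4] → torsion [4]

Answer: M ≅ ℤ^1 ⊕ ℤ/4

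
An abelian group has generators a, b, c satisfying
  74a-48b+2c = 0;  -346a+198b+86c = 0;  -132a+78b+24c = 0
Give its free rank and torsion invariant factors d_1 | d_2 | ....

rank_ℚ(R)=3; free=3−3=0
SNF(R) diag = [2, 6, 12] → torsion [2, 6, 12]

Answer: M ≅ ℤ/2 ⊕ ℤ/6 ⊕ ℤ/12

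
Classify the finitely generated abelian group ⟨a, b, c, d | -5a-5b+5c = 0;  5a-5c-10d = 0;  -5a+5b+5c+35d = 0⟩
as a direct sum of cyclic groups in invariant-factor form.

Answer: M ≅ ℤ^1 ⊕ ℤ/5 ⊕ ℤ/5 ⊕ ℤ/15

Derivation:
rank_ℚ(R)=3; free=4−3=1
SNF(R) diag = [5, 5, 15] → torsion [5, 5, 15]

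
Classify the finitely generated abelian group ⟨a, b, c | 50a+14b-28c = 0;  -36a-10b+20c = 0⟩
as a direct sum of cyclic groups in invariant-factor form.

rank_ℚ(R)=2; free=3−2=1
SNF(R) diag = [2, 2] → torsion [2, 2]

Answer: M ≅ ℤ^1 ⊕ ℤ/2 ⊕ ℤ/2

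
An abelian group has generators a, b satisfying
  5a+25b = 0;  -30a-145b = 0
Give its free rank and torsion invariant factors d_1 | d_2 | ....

rank_ℚ(R)=2; free=2−2=0
SNF(R) diag = [5, 5] → torsion [5, 5]

Answer: M ≅ ℤ/5 ⊕ ℤ/5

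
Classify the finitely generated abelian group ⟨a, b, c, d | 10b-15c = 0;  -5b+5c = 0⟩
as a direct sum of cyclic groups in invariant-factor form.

rank_ℚ(R)=2; free=4−2=2
SNF(R) diag = [5, 5] → torsion [5, 5]

Answer: M ≅ ℤ^2 ⊕ ℤ/5 ⊕ ℤ/5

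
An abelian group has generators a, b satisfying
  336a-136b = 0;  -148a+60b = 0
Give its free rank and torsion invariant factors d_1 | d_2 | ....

rank_ℚ(R)=2; free=2−2=0
SNF(R) diag = [4, 8] → torsion [4, 8]

Answer: M ≅ ℤ/4 ⊕ ℤ/8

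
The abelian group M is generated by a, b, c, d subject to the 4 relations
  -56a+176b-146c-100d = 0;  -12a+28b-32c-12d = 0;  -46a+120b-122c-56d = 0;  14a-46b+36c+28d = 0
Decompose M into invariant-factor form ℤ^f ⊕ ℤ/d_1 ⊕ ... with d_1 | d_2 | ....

Answer: M ≅ ℤ/2 ⊕ ℤ/2 ⊕ ℤ/6 ⊕ ℤ/12

Derivation:
rank_ℚ(R)=4; free=4−4=0
SNF(R) diag = [2, 2, 6, 12] → torsion [2, 2, 6, 12]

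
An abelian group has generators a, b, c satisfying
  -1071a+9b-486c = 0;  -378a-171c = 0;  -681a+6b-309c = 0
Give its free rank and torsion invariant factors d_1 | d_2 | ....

Answer: M ≅ ℤ/3 ⊕ ℤ/9 ⊕ ℤ/9

Derivation:
rank_ℚ(R)=3; free=3−3=0
SNF(R) diag = [3, 9, 9] → torsion [3, 9, 9]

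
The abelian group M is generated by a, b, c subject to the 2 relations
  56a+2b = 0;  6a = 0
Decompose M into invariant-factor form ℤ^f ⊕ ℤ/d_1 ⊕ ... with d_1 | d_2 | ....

Answer: M ≅ ℤ^1 ⊕ ℤ/2 ⊕ ℤ/6

Derivation:
rank_ℚ(R)=2; free=3−2=1
SNF(R) diag = [2, 6] → torsion [2, 6]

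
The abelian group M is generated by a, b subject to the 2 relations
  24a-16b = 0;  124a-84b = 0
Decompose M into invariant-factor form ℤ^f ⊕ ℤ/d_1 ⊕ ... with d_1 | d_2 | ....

rank_ℚ(R)=2; free=2−2=0
SNF(R) diag = [4, 8] → torsion [4, 8]

Answer: M ≅ ℤ/4 ⊕ ℤ/8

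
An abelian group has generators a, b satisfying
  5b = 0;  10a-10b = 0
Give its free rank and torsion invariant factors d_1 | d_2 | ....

rank_ℚ(R)=2; free=2−2=0
SNF(R) diag = [5, 10] → torsion [5, 10]

Answer: M ≅ ℤ/5 ⊕ ℤ/10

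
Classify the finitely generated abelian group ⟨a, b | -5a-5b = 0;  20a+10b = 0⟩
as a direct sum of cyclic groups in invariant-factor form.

Answer: M ≅ ℤ/5 ⊕ ℤ/10

Derivation:
rank_ℚ(R)=2; free=2−2=0
SNF(R) diag = [5, 10] → torsion [5, 10]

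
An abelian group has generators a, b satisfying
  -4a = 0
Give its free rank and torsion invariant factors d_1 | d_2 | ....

rank_ℚ(R)=1; free=2−1=1
SNF(R) diag = [4] → torsion [4]

Answer: M ≅ ℤ^1 ⊕ ℤ/4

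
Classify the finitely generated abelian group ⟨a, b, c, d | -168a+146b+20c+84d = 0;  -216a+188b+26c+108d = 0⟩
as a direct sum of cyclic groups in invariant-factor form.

rank_ℚ(R)=2; free=4−2=2
SNF(R) diag = [2, 6] → torsion [2, 6]

Answer: M ≅ ℤ^2 ⊕ ℤ/2 ⊕ ℤ/6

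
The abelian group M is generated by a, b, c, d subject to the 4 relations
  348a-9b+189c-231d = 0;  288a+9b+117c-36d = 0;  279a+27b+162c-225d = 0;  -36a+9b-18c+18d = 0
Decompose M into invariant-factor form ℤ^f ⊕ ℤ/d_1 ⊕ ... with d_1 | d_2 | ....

Answer: M ≅ ℤ/3 ⊕ ℤ/9 ⊕ ℤ/27 ⊕ ℤ/81

Derivation:
rank_ℚ(R)=4; free=4−4=0
SNF(R) diag = [3, 9, 27, 81] → torsion [3, 9, 27, 81]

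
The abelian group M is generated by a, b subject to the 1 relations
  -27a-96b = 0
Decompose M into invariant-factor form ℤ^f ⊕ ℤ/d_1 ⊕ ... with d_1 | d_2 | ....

rank_ℚ(R)=1; free=2−1=1
SNF(R) diag = [3] → torsion [3]

Answer: M ≅ ℤ^1 ⊕ ℤ/3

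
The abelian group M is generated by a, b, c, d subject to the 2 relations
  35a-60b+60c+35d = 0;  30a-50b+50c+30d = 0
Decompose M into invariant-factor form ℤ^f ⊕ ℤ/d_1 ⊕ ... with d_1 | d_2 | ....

rank_ℚ(R)=2; free=4−2=2
SNF(R) diag = [5, 10] → torsion [5, 10]

Answer: M ≅ ℤ^2 ⊕ ℤ/5 ⊕ ℤ/10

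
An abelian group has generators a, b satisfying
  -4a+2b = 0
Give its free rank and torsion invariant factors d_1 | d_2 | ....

Answer: M ≅ ℤ^1 ⊕ ℤ/2

Derivation:
rank_ℚ(R)=1; free=2−1=1
SNF(R) diag = [2] → torsion [2]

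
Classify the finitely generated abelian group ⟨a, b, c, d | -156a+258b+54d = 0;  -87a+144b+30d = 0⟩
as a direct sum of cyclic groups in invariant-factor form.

rank_ℚ(R)=2; free=4−2=2
SNF(R) diag = [3, 6] → torsion [3, 6]

Answer: M ≅ ℤ^2 ⊕ ℤ/3 ⊕ ℤ/6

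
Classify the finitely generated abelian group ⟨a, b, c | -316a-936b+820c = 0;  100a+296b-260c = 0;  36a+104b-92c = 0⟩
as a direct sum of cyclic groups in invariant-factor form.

Answer: M ≅ ℤ/4 ⊕ ℤ/8 ⊕ ℤ/16

Derivation:
rank_ℚ(R)=3; free=3−3=0
SNF(R) diag = [4, 8, 16] → torsion [4, 8, 16]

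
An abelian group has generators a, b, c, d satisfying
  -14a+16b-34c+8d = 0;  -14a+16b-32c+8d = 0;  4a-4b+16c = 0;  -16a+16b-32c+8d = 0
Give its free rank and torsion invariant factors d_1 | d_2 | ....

Answer: M ≅ ℤ/2 ⊕ ℤ/2 ⊕ ℤ/4 ⊕ ℤ/8

Derivation:
rank_ℚ(R)=4; free=4−4=0
SNF(R) diag = [2, 2, 4, 8] → torsion [2, 2, 4, 8]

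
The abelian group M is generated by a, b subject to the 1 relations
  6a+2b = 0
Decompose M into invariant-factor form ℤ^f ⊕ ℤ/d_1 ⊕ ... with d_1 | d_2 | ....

rank_ℚ(R)=1; free=2−1=1
SNF(R) diag = [2] → torsion [2]

Answer: M ≅ ℤ^1 ⊕ ℤ/2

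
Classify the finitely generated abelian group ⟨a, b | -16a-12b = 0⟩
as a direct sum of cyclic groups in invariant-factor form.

rank_ℚ(R)=1; free=2−1=1
SNF(R) diag = [4] → torsion [4]

Answer: M ≅ ℤ^1 ⊕ ℤ/4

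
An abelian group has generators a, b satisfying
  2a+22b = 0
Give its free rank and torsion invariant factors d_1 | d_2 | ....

Answer: M ≅ ℤ^1 ⊕ ℤ/2

Derivation:
rank_ℚ(R)=1; free=2−1=1
SNF(R) diag = [2] → torsion [2]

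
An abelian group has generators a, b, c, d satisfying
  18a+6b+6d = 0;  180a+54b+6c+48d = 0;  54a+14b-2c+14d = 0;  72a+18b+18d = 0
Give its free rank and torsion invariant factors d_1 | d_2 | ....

rank_ℚ(R)=4; free=4−4=0
SNF(R) diag = [2, 6, 6, 18] → torsion [2, 6, 6, 18]

Answer: M ≅ ℤ/2 ⊕ ℤ/6 ⊕ ℤ/6 ⊕ ℤ/18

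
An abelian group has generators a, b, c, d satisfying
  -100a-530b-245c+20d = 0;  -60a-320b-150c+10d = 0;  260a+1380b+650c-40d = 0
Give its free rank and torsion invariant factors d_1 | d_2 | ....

Answer: M ≅ ℤ^1 ⊕ ℤ/5 ⊕ ℤ/10 ⊕ ℤ/20

Derivation:
rank_ℚ(R)=3; free=4−3=1
SNF(R) diag = [5, 10, 20] → torsion [5, 10, 20]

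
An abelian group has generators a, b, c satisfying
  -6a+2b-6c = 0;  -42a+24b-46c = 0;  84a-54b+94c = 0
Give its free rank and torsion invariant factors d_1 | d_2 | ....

Answer: M ≅ ℤ/2 ⊕ ℤ/2 ⊕ ℤ/6

Derivation:
rank_ℚ(R)=3; free=3−3=0
SNF(R) diag = [2, 2, 6] → torsion [2, 2, 6]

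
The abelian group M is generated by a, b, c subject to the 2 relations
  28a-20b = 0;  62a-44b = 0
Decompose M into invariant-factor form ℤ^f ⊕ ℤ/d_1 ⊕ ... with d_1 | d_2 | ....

Answer: M ≅ ℤ^1 ⊕ ℤ/2 ⊕ ℤ/4

Derivation:
rank_ℚ(R)=2; free=3−2=1
SNF(R) diag = [2, 4] → torsion [2, 4]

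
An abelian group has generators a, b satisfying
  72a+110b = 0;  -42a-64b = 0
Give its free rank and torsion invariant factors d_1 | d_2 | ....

Answer: M ≅ ℤ/2 ⊕ ℤ/6

Derivation:
rank_ℚ(R)=2; free=2−2=0
SNF(R) diag = [2, 6] → torsion [2, 6]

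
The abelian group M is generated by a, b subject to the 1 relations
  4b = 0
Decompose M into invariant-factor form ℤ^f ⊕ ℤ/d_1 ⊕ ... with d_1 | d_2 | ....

rank_ℚ(R)=1; free=2−1=1
SNF(R) diag = [4] → torsion [4]

Answer: M ≅ ℤ^1 ⊕ ℤ/4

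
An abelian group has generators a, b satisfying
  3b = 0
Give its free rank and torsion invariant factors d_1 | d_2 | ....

rank_ℚ(R)=1; free=2−1=1
SNF(R) diag = [3] → torsion [3]

Answer: M ≅ ℤ^1 ⊕ ℤ/3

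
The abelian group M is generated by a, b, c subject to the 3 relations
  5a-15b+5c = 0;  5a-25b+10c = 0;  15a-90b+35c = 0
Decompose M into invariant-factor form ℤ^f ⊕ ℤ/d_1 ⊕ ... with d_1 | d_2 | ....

rank_ℚ(R)=3; free=3−3=0
SNF(R) diag = [5, 5, 5] → torsion [5, 5, 5]

Answer: M ≅ ℤ/5 ⊕ ℤ/5 ⊕ ℤ/5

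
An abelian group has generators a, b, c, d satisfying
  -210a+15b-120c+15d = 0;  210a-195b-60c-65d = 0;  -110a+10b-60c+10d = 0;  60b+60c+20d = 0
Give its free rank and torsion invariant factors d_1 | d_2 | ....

rank_ℚ(R)=4; free=4−4=0
SNF(R) diag = [5, 10, 30, 60] → torsion [5, 10, 30, 60]

Answer: M ≅ ℤ/5 ⊕ ℤ/10 ⊕ ℤ/30 ⊕ ℤ/60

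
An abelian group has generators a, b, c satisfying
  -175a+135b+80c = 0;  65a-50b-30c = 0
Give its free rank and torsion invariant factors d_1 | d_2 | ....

Answer: M ≅ ℤ^1 ⊕ ℤ/5 ⊕ ℤ/5

Derivation:
rank_ℚ(R)=2; free=3−2=1
SNF(R) diag = [5, 5] → torsion [5, 5]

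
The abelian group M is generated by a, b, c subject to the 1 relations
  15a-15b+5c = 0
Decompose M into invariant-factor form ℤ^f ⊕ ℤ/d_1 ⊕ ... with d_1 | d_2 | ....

rank_ℚ(R)=1; free=3−1=2
SNF(R) diag = [5] → torsion [5]

Answer: M ≅ ℤ^2 ⊕ ℤ/5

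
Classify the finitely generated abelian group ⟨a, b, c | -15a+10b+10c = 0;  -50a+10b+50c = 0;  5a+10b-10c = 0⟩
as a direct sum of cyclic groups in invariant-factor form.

Answer: M ≅ ℤ/5 ⊕ ℤ/10 ⊕ ℤ/20

Derivation:
rank_ℚ(R)=3; free=3−3=0
SNF(R) diag = [5, 10, 20] → torsion [5, 10, 20]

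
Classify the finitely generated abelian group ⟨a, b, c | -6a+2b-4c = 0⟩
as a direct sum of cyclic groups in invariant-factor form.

rank_ℚ(R)=1; free=3−1=2
SNF(R) diag = [2] → torsion [2]

Answer: M ≅ ℤ^2 ⊕ ℤ/2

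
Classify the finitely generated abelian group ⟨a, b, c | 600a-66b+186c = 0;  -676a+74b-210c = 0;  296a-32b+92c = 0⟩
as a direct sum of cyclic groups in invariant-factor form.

Answer: M ≅ ℤ/2 ⊕ ℤ/4 ⊕ ℤ/12

Derivation:
rank_ℚ(R)=3; free=3−3=0
SNF(R) diag = [2, 4, 12] → torsion [2, 4, 12]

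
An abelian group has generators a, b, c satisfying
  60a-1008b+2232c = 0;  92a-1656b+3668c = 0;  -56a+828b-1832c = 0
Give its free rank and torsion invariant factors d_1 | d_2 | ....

Answer: M ≅ ℤ/4 ⊕ ℤ/12 ⊕ ℤ/36

Derivation:
rank_ℚ(R)=3; free=3−3=0
SNF(R) diag = [4, 12, 36] → torsion [4, 12, 36]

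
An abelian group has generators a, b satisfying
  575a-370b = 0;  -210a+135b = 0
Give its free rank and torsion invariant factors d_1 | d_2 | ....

rank_ℚ(R)=2; free=2−2=0
SNF(R) diag = [5, 15] → torsion [5, 15]

Answer: M ≅ ℤ/5 ⊕ ℤ/15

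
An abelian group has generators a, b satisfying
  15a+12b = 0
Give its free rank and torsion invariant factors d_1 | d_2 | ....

Answer: M ≅ ℤ^1 ⊕ ℤ/3

Derivation:
rank_ℚ(R)=1; free=2−1=1
SNF(R) diag = [3] → torsion [3]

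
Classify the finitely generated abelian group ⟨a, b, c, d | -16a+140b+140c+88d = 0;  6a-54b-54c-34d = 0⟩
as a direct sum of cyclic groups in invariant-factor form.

Answer: M ≅ ℤ^2 ⊕ ℤ/2 ⊕ ℤ/4

Derivation:
rank_ℚ(R)=2; free=4−2=2
SNF(R) diag = [2, 4] → torsion [2, 4]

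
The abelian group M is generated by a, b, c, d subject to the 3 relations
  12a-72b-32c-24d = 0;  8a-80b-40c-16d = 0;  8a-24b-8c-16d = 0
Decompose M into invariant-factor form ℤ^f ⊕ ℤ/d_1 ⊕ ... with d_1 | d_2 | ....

Answer: M ≅ ℤ^1 ⊕ ℤ/4 ⊕ ℤ/8 ⊕ ℤ/8

Derivation:
rank_ℚ(R)=3; free=4−3=1
SNF(R) diag = [4, 8, 8] → torsion [4, 8, 8]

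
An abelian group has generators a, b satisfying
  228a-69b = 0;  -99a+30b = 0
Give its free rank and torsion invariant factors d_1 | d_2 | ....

Answer: M ≅ ℤ/3 ⊕ ℤ/3

Derivation:
rank_ℚ(R)=2; free=2−2=0
SNF(R) diag = [3, 3] → torsion [3, 3]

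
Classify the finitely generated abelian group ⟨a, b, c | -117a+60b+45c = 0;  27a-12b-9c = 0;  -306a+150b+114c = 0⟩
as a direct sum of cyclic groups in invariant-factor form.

rank_ℚ(R)=3; free=3−3=0
SNF(R) diag = [3, 6, 18] → torsion [3, 6, 18]

Answer: M ≅ ℤ/3 ⊕ ℤ/6 ⊕ ℤ/18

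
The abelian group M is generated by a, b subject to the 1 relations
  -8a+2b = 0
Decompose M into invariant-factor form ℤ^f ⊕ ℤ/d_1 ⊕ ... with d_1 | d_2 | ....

rank_ℚ(R)=1; free=2−1=1
SNF(R) diag = [2] → torsion [2]

Answer: M ≅ ℤ^1 ⊕ ℤ/2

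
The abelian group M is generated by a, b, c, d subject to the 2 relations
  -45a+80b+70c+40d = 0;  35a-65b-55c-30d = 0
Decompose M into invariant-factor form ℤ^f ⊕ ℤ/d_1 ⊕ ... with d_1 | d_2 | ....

Answer: M ≅ ℤ^2 ⊕ ℤ/5 ⊕ ℤ/5

Derivation:
rank_ℚ(R)=2; free=4−2=2
SNF(R) diag = [5, 5] → torsion [5, 5]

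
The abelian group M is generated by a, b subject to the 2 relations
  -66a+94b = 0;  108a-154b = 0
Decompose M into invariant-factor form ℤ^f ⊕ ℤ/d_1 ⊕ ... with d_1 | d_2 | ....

rank_ℚ(R)=2; free=2−2=0
SNF(R) diag = [2, 6] → torsion [2, 6]

Answer: M ≅ ℤ/2 ⊕ ℤ/6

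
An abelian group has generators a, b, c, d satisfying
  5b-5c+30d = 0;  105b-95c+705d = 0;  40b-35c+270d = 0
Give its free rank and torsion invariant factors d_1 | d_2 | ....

rank_ℚ(R)=3; free=4−3=1
SNF(R) diag = [5, 5, 15] → torsion [5, 5, 15]

Answer: M ≅ ℤ^1 ⊕ ℤ/5 ⊕ ℤ/5 ⊕ ℤ/15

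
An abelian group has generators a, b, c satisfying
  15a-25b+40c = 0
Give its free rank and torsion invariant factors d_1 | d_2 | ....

Answer: M ≅ ℤ^2 ⊕ ℤ/5

Derivation:
rank_ℚ(R)=1; free=3−1=2
SNF(R) diag = [5] → torsion [5]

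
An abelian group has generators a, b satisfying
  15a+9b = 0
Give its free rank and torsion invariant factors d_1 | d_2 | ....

rank_ℚ(R)=1; free=2−1=1
SNF(R) diag = [3] → torsion [3]

Answer: M ≅ ℤ^1 ⊕ ℤ/3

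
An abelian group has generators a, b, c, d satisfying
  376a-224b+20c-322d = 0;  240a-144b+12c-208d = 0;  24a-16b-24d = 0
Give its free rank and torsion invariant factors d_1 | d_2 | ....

Answer: M ≅ ℤ^1 ⊕ ℤ/2 ⊕ ℤ/4 ⊕ ℤ/8

Derivation:
rank_ℚ(R)=3; free=4−3=1
SNF(R) diag = [2, 4, 8] → torsion [2, 4, 8]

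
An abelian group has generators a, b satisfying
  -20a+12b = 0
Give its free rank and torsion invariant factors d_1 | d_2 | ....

Answer: M ≅ ℤ^1 ⊕ ℤ/4

Derivation:
rank_ℚ(R)=1; free=2−1=1
SNF(R) diag = [4] → torsion [4]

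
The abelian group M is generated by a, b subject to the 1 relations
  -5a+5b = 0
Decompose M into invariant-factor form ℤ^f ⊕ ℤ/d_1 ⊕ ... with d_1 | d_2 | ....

Answer: M ≅ ℤ^1 ⊕ ℤ/5

Derivation:
rank_ℚ(R)=1; free=2−1=1
SNF(R) diag = [5] → torsion [5]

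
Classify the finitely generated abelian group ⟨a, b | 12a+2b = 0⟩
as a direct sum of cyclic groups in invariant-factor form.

rank_ℚ(R)=1; free=2−1=1
SNF(R) diag = [2] → torsion [2]

Answer: M ≅ ℤ^1 ⊕ ℤ/2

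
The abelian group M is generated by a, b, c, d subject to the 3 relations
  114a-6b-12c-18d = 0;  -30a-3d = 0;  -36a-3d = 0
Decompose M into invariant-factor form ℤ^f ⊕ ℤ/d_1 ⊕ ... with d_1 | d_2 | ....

Answer: M ≅ ℤ^1 ⊕ ℤ/3 ⊕ ℤ/6 ⊕ ℤ/6

Derivation:
rank_ℚ(R)=3; free=4−3=1
SNF(R) diag = [3, 6, 6] → torsion [3, 6, 6]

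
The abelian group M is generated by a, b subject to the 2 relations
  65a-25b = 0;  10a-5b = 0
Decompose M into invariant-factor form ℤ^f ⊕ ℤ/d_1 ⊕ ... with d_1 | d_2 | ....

rank_ℚ(R)=2; free=2−2=0
SNF(R) diag = [5, 15] → torsion [5, 15]

Answer: M ≅ ℤ/5 ⊕ ℤ/15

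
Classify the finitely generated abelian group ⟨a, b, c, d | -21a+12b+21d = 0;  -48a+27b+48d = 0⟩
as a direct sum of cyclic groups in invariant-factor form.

rank_ℚ(R)=2; free=4−2=2
SNF(R) diag = [3, 3] → torsion [3, 3]

Answer: M ≅ ℤ^2 ⊕ ℤ/3 ⊕ ℤ/3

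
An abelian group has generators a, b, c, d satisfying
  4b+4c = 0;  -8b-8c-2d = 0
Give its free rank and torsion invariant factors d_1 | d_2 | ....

Answer: M ≅ ℤ^2 ⊕ ℤ/2 ⊕ ℤ/4

Derivation:
rank_ℚ(R)=2; free=4−2=2
SNF(R) diag = [2, 4] → torsion [2, 4]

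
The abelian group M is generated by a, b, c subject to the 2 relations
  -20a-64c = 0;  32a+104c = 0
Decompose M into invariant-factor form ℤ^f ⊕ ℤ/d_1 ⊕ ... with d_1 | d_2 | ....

Answer: M ≅ ℤ^1 ⊕ ℤ/4 ⊕ ℤ/8

Derivation:
rank_ℚ(R)=2; free=3−2=1
SNF(R) diag = [4, 8] → torsion [4, 8]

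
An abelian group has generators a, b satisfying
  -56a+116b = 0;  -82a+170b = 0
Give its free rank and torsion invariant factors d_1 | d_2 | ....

Answer: M ≅ ℤ/2 ⊕ ℤ/4

Derivation:
rank_ℚ(R)=2; free=2−2=0
SNF(R) diag = [2, 4] → torsion [2, 4]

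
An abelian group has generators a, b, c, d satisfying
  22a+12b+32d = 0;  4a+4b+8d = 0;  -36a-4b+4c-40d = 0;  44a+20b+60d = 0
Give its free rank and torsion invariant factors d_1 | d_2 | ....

Answer: M ≅ ℤ/2 ⊕ ℤ/4 ⊕ ℤ/4 ⊕ ℤ/4

Derivation:
rank_ℚ(R)=4; free=4−4=0
SNF(R) diag = [2, 4, 4, 4] → torsion [2, 4, 4, 4]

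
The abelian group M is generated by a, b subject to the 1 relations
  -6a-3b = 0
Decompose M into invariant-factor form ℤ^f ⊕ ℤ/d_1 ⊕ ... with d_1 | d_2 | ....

Answer: M ≅ ℤ^1 ⊕ ℤ/3

Derivation:
rank_ℚ(R)=1; free=2−1=1
SNF(R) diag = [3] → torsion [3]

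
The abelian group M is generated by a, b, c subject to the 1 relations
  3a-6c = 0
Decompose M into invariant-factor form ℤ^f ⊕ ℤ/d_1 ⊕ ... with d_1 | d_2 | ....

Answer: M ≅ ℤ^2 ⊕ ℤ/3

Derivation:
rank_ℚ(R)=1; free=3−1=2
SNF(R) diag = [3] → torsion [3]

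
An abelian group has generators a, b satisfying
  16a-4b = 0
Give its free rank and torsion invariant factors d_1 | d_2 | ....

Answer: M ≅ ℤ^1 ⊕ ℤ/4

Derivation:
rank_ℚ(R)=1; free=2−1=1
SNF(R) diag = [4] → torsion [4]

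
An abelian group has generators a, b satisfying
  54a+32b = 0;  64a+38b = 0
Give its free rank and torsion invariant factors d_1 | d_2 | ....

Answer: M ≅ ℤ/2 ⊕ ℤ/2

Derivation:
rank_ℚ(R)=2; free=2−2=0
SNF(R) diag = [2, 2] → torsion [2, 2]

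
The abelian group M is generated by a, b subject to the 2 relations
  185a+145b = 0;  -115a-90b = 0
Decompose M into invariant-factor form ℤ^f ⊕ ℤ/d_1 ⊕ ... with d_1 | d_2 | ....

Answer: M ≅ ℤ/5 ⊕ ℤ/5

Derivation:
rank_ℚ(R)=2; free=2−2=0
SNF(R) diag = [5, 5] → torsion [5, 5]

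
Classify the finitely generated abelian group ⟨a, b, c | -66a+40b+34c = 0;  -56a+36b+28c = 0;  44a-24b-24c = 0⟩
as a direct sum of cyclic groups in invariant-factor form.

rank_ℚ(R)=3; free=3−3=0
SNF(R) diag = [2, 4, 4] → torsion [2, 4, 4]

Answer: M ≅ ℤ/2 ⊕ ℤ/4 ⊕ ℤ/4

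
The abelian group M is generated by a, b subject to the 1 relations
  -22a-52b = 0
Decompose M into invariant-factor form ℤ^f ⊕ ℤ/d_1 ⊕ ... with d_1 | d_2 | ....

Answer: M ≅ ℤ^1 ⊕ ℤ/2

Derivation:
rank_ℚ(R)=1; free=2−1=1
SNF(R) diag = [2] → torsion [2]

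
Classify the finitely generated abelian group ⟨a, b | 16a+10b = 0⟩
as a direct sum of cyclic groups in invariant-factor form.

rank_ℚ(R)=1; free=2−1=1
SNF(R) diag = [2] → torsion [2]

Answer: M ≅ ℤ^1 ⊕ ℤ/2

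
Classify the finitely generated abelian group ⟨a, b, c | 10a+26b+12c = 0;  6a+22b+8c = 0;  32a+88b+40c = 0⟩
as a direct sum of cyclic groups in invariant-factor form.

Answer: M ≅ ℤ/2 ⊕ ℤ/4 ⊕ ℤ/8

Derivation:
rank_ℚ(R)=3; free=3−3=0
SNF(R) diag = [2, 4, 8] → torsion [2, 4, 8]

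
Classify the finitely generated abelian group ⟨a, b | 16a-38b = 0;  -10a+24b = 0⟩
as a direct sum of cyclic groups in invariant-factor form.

Answer: M ≅ ℤ/2 ⊕ ℤ/2

Derivation:
rank_ℚ(R)=2; free=2−2=0
SNF(R) diag = [2, 2] → torsion [2, 2]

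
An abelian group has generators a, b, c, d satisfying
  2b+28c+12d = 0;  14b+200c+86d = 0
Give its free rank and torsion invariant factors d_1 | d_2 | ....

rank_ℚ(R)=2; free=4−2=2
SNF(R) diag = [2, 2] → torsion [2, 2]

Answer: M ≅ ℤ^2 ⊕ ℤ/2 ⊕ ℤ/2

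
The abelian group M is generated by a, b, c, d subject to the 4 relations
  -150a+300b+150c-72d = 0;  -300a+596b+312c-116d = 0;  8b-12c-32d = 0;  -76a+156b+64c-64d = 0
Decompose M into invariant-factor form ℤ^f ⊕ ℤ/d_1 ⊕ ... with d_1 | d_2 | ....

rank_ℚ(R)=4; free=4−4=0
SNF(R) diag = [2, 4, 12, 36] → torsion [2, 4, 12, 36]

Answer: M ≅ ℤ/2 ⊕ ℤ/4 ⊕ ℤ/12 ⊕ ℤ/36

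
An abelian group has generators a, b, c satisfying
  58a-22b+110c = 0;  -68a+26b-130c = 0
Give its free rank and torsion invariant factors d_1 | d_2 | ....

rank_ℚ(R)=2; free=3−2=1
SNF(R) diag = [2, 6] → torsion [2, 6]

Answer: M ≅ ℤ^1 ⊕ ℤ/2 ⊕ ℤ/6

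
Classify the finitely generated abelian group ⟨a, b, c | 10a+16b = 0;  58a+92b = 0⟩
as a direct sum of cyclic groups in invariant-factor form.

rank_ℚ(R)=2; free=3−2=1
SNF(R) diag = [2, 4] → torsion [2, 4]

Answer: M ≅ ℤ^1 ⊕ ℤ/2 ⊕ ℤ/4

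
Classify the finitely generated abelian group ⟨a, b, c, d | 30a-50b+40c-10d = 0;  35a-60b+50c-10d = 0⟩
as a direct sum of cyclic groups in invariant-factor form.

rank_ℚ(R)=2; free=4−2=2
SNF(R) diag = [5, 10] → torsion [5, 10]

Answer: M ≅ ℤ^2 ⊕ ℤ/5 ⊕ ℤ/10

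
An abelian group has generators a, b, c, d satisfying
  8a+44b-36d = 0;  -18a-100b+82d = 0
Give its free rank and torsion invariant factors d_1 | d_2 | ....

rank_ℚ(R)=2; free=4−2=2
SNF(R) diag = [2, 4] → torsion [2, 4]

Answer: M ≅ ℤ^2 ⊕ ℤ/2 ⊕ ℤ/4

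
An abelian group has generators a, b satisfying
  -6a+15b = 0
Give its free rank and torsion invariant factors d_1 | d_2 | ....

rank_ℚ(R)=1; free=2−1=1
SNF(R) diag = [3] → torsion [3]

Answer: M ≅ ℤ^1 ⊕ ℤ/3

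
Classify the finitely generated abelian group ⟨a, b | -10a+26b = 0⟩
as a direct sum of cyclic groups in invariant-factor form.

rank_ℚ(R)=1; free=2−1=1
SNF(R) diag = [2] → torsion [2]

Answer: M ≅ ℤ^1 ⊕ ℤ/2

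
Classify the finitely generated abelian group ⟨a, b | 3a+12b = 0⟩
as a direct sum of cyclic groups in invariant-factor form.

rank_ℚ(R)=1; free=2−1=1
SNF(R) diag = [3] → torsion [3]

Answer: M ≅ ℤ^1 ⊕ ℤ/3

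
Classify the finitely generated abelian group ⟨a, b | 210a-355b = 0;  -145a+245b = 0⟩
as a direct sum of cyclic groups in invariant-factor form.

rank_ℚ(R)=2; free=2−2=0
SNF(R) diag = [5, 5] → torsion [5, 5]

Answer: M ≅ ℤ/5 ⊕ ℤ/5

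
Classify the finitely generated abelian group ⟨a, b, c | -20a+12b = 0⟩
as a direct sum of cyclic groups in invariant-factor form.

Answer: M ≅ ℤ^2 ⊕ ℤ/4

Derivation:
rank_ℚ(R)=1; free=3−1=2
SNF(R) diag = [4] → torsion [4]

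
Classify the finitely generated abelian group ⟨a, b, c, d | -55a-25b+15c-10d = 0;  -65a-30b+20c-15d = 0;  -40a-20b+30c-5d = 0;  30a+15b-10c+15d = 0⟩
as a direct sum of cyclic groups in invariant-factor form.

rank_ℚ(R)=4; free=4−4=0
SNF(R) diag = [5, 5, 5, 15] → torsion [5, 5, 5, 15]

Answer: M ≅ ℤ/5 ⊕ ℤ/5 ⊕ ℤ/5 ⊕ ℤ/15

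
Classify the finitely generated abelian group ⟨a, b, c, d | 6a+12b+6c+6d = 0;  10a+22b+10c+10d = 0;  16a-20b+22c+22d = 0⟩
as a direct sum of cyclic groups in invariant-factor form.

rank_ℚ(R)=3; free=4−3=1
SNF(R) diag = [2, 6, 6] → torsion [2, 6, 6]

Answer: M ≅ ℤ^1 ⊕ ℤ/2 ⊕ ℤ/6 ⊕ ℤ/6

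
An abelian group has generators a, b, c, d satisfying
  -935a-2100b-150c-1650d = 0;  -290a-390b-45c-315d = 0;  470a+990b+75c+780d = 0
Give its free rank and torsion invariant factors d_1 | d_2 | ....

Answer: M ≅ ℤ^1 ⊕ ℤ/5 ⊕ ℤ/15 ⊕ ℤ/15

Derivation:
rank_ℚ(R)=3; free=4−3=1
SNF(R) diag = [5, 15, 15] → torsion [5, 15, 15]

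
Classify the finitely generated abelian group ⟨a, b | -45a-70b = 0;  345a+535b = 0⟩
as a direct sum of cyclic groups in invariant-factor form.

rank_ℚ(R)=2; free=2−2=0
SNF(R) diag = [5, 15] → torsion [5, 15]

Answer: M ≅ ℤ/5 ⊕ ℤ/15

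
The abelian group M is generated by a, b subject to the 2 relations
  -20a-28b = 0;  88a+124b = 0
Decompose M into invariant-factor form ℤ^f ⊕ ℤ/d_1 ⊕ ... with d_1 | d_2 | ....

Answer: M ≅ ℤ/4 ⊕ ℤ/4

Derivation:
rank_ℚ(R)=2; free=2−2=0
SNF(R) diag = [4, 4] → torsion [4, 4]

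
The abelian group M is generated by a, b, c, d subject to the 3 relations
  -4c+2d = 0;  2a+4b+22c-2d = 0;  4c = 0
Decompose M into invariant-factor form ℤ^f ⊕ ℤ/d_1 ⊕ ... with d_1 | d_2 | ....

rank_ℚ(R)=3; free=4−3=1
SNF(R) diag = [2, 2, 4] → torsion [2, 2, 4]

Answer: M ≅ ℤ^1 ⊕ ℤ/2 ⊕ ℤ/2 ⊕ ℤ/4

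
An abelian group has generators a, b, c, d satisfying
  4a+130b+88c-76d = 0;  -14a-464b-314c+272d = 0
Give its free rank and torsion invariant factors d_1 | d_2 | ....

Answer: M ≅ ℤ^2 ⊕ ℤ/2 ⊕ ℤ/6

Derivation:
rank_ℚ(R)=2; free=4−2=2
SNF(R) diag = [2, 6] → torsion [2, 6]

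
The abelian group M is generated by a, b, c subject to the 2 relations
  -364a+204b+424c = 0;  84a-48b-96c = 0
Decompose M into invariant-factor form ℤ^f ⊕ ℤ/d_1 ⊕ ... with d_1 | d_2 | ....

rank_ℚ(R)=2; free=3−2=1
SNF(R) diag = [4, 12] → torsion [4, 12]

Answer: M ≅ ℤ^1 ⊕ ℤ/4 ⊕ ℤ/12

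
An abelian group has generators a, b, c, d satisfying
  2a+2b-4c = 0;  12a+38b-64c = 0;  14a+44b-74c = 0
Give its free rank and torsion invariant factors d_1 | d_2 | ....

rank_ℚ(R)=3; free=4−3=1
SNF(R) diag = [2, 2, 2] → torsion [2, 2, 2]

Answer: M ≅ ℤ^1 ⊕ ℤ/2 ⊕ ℤ/2 ⊕ ℤ/2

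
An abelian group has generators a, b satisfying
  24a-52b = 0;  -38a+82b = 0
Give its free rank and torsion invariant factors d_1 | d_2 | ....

Answer: M ≅ ℤ/2 ⊕ ℤ/4

Derivation:
rank_ℚ(R)=2; free=2−2=0
SNF(R) diag = [2, 4] → torsion [2, 4]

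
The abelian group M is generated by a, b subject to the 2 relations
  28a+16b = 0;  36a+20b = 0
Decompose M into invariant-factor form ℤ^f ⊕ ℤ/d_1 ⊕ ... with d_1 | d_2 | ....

rank_ℚ(R)=2; free=2−2=0
SNF(R) diag = [4, 4] → torsion [4, 4]

Answer: M ≅ ℤ/4 ⊕ ℤ/4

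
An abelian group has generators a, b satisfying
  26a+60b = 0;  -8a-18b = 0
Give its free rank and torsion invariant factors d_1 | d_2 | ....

Answer: M ≅ ℤ/2 ⊕ ℤ/6

Derivation:
rank_ℚ(R)=2; free=2−2=0
SNF(R) diag = [2, 6] → torsion [2, 6]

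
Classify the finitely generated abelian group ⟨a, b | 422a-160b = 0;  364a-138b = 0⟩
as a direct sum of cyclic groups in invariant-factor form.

Answer: M ≅ ℤ/2 ⊕ ℤ/2

Derivation:
rank_ℚ(R)=2; free=2−2=0
SNF(R) diag = [2, 2] → torsion [2, 2]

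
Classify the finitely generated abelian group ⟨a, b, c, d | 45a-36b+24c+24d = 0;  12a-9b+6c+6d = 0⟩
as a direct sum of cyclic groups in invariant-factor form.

Answer: M ≅ ℤ^2 ⊕ ℤ/3 ⊕ ℤ/3

Derivation:
rank_ℚ(R)=2; free=4−2=2
SNF(R) diag = [3, 3] → torsion [3, 3]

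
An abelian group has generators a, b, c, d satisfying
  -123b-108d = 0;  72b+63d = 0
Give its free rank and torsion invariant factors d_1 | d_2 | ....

Answer: M ≅ ℤ^2 ⊕ ℤ/3 ⊕ ℤ/9

Derivation:
rank_ℚ(R)=2; free=4−2=2
SNF(R) diag = [3, 9] → torsion [3, 9]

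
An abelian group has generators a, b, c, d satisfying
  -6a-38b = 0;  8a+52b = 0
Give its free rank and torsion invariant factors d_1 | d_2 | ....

rank_ℚ(R)=2; free=4−2=2
SNF(R) diag = [2, 4] → torsion [2, 4]

Answer: M ≅ ℤ^2 ⊕ ℤ/2 ⊕ ℤ/4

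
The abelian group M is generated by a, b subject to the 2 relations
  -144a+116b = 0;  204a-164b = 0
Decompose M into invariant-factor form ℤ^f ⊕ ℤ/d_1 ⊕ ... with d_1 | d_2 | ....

rank_ℚ(R)=2; free=2−2=0
SNF(R) diag = [4, 12] → torsion [4, 12]

Answer: M ≅ ℤ/4 ⊕ ℤ/12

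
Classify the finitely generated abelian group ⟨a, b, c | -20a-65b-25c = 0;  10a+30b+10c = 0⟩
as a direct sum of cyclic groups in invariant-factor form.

rank_ℚ(R)=2; free=3−2=1
SNF(R) diag = [5, 10] → torsion [5, 10]

Answer: M ≅ ℤ^1 ⊕ ℤ/5 ⊕ ℤ/10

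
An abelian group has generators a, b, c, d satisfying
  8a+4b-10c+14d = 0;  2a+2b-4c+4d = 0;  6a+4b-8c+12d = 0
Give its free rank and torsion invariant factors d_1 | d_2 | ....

Answer: M ≅ ℤ^1 ⊕ ℤ/2 ⊕ ℤ/2 ⊕ ℤ/2

Derivation:
rank_ℚ(R)=3; free=4−3=1
SNF(R) diag = [2, 2, 2] → torsion [2, 2, 2]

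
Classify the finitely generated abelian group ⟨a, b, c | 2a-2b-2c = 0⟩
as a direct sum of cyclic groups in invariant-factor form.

Answer: M ≅ ℤ^2 ⊕ ℤ/2

Derivation:
rank_ℚ(R)=1; free=3−1=2
SNF(R) diag = [2] → torsion [2]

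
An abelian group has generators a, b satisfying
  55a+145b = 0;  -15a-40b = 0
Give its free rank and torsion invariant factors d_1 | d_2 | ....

rank_ℚ(R)=2; free=2−2=0
SNF(R) diag = [5, 5] → torsion [5, 5]

Answer: M ≅ ℤ/5 ⊕ ℤ/5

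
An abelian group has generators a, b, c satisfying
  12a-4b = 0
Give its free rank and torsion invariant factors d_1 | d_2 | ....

Answer: M ≅ ℤ^2 ⊕ ℤ/4

Derivation:
rank_ℚ(R)=1; free=3−1=2
SNF(R) diag = [4] → torsion [4]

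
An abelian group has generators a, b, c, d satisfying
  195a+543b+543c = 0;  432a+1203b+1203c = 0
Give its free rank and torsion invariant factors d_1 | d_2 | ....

Answer: M ≅ ℤ^2 ⊕ ℤ/3 ⊕ ℤ/3

Derivation:
rank_ℚ(R)=2; free=4−2=2
SNF(R) diag = [3, 3] → torsion [3, 3]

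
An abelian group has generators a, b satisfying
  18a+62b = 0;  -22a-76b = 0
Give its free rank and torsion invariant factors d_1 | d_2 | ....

rank_ℚ(R)=2; free=2−2=0
SNF(R) diag = [2, 2] → torsion [2, 2]

Answer: M ≅ ℤ/2 ⊕ ℤ/2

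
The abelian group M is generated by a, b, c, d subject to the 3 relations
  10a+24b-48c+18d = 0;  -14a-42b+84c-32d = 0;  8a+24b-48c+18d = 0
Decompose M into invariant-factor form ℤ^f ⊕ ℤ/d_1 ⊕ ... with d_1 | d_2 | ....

Answer: M ≅ ℤ^1 ⊕ ℤ/2 ⊕ ℤ/2 ⊕ ℤ/6

Derivation:
rank_ℚ(R)=3; free=4−3=1
SNF(R) diag = [2, 2, 6] → torsion [2, 2, 6]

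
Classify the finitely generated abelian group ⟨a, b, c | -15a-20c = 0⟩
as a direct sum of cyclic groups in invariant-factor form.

rank_ℚ(R)=1; free=3−1=2
SNF(R) diag = [5] → torsion [5]

Answer: M ≅ ℤ^2 ⊕ ℤ/5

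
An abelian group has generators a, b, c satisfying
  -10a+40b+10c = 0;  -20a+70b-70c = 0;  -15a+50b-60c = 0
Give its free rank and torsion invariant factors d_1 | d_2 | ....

rank_ℚ(R)=3; free=3−3=0
SNF(R) diag = [5, 10, 30] → torsion [5, 10, 30]

Answer: M ≅ ℤ/5 ⊕ ℤ/10 ⊕ ℤ/30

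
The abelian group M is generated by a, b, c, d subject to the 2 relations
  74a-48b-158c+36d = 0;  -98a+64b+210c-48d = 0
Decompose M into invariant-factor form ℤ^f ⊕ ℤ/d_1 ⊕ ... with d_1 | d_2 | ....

rank_ℚ(R)=2; free=4−2=2
SNF(R) diag = [2, 4] → torsion [2, 4]

Answer: M ≅ ℤ^2 ⊕ ℤ/2 ⊕ ℤ/4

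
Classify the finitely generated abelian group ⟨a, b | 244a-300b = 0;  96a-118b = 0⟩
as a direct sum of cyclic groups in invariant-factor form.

rank_ℚ(R)=2; free=2−2=0
SNF(R) diag = [2, 4] → torsion [2, 4]

Answer: M ≅ ℤ/2 ⊕ ℤ/4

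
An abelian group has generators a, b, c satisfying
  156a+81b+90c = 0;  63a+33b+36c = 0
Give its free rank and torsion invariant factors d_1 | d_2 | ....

rank_ℚ(R)=2; free=3−2=1
SNF(R) diag = [3, 3] → torsion [3, 3]

Answer: M ≅ ℤ^1 ⊕ ℤ/3 ⊕ ℤ/3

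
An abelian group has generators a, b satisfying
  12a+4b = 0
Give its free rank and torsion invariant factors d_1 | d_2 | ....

Answer: M ≅ ℤ^1 ⊕ ℤ/4

Derivation:
rank_ℚ(R)=1; free=2−1=1
SNF(R) diag = [4] → torsion [4]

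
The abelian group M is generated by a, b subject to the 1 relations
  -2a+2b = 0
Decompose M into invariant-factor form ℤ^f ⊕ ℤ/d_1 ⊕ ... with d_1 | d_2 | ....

rank_ℚ(R)=1; free=2−1=1
SNF(R) diag = [2] → torsion [2]

Answer: M ≅ ℤ^1 ⊕ ℤ/2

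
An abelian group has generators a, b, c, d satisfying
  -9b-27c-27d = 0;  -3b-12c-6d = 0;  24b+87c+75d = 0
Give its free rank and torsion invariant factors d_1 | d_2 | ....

Answer: M ≅ ℤ^1 ⊕ ℤ/3 ⊕ ℤ/9 ⊕ ℤ/18

Derivation:
rank_ℚ(R)=3; free=4−3=1
SNF(R) diag = [3, 9, 18] → torsion [3, 9, 18]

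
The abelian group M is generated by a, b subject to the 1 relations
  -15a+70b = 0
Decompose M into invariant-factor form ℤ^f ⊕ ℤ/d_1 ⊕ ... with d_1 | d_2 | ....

Answer: M ≅ ℤ^1 ⊕ ℤ/5

Derivation:
rank_ℚ(R)=1; free=2−1=1
SNF(R) diag = [5] → torsion [5]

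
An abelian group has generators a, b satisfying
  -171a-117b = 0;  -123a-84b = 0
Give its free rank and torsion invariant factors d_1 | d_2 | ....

Answer: M ≅ ℤ/3 ⊕ ℤ/9

Derivation:
rank_ℚ(R)=2; free=2−2=0
SNF(R) diag = [3, 9] → torsion [3, 9]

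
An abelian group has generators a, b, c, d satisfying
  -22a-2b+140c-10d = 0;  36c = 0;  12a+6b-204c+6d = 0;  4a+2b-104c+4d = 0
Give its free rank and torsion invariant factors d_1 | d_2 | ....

rank_ℚ(R)=4; free=4−4=0
SNF(R) diag = [2, 6, 18, 36] → torsion [2, 6, 18, 36]

Answer: M ≅ ℤ/2 ⊕ ℤ/6 ⊕ ℤ/18 ⊕ ℤ/36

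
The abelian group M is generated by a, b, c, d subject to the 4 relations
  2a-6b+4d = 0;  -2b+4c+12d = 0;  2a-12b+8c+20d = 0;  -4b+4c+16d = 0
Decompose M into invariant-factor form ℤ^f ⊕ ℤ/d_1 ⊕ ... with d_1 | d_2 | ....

Answer: M ≅ ℤ/2 ⊕ ℤ/2 ⊕ ℤ/4 ⊕ ℤ/12

Derivation:
rank_ℚ(R)=4; free=4−4=0
SNF(R) diag = [2, 2, 4, 12] → torsion [2, 2, 4, 12]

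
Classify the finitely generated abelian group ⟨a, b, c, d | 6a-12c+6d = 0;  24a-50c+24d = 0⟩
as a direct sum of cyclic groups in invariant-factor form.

rank_ℚ(R)=2; free=4−2=2
SNF(R) diag = [2, 6] → torsion [2, 6]

Answer: M ≅ ℤ^2 ⊕ ℤ/2 ⊕ ℤ/6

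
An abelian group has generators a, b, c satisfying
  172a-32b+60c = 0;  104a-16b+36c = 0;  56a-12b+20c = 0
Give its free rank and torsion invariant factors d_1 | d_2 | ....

Answer: M ≅ ℤ/4 ⊕ ℤ/4 ⊕ ℤ/12

Derivation:
rank_ℚ(R)=3; free=3−3=0
SNF(R) diag = [4, 4, 12] → torsion [4, 4, 12]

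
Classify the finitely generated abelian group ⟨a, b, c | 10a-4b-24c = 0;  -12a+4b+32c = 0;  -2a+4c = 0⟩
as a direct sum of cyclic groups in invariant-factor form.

Answer: M ≅ ℤ/2 ⊕ ℤ/4 ⊕ ℤ/4

Derivation:
rank_ℚ(R)=3; free=3−3=0
SNF(R) diag = [2, 4, 4] → torsion [2, 4, 4]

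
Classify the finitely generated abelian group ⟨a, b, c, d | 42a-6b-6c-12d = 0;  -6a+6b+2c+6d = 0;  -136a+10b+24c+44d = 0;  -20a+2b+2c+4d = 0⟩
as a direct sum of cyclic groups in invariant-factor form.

Answer: M ≅ ℤ/2 ⊕ ℤ/2 ⊕ ℤ/6 ⊕ ℤ/18

Derivation:
rank_ℚ(R)=4; free=4−4=0
SNF(R) diag = [2, 2, 6, 18] → torsion [2, 2, 6, 18]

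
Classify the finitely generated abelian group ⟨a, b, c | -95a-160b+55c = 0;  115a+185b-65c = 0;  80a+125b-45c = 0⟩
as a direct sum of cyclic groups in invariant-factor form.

Answer: M ≅ ℤ/5 ⊕ ℤ/5 ⊕ ℤ/15

Derivation:
rank_ℚ(R)=3; free=3−3=0
SNF(R) diag = [5, 5, 15] → torsion [5, 5, 15]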